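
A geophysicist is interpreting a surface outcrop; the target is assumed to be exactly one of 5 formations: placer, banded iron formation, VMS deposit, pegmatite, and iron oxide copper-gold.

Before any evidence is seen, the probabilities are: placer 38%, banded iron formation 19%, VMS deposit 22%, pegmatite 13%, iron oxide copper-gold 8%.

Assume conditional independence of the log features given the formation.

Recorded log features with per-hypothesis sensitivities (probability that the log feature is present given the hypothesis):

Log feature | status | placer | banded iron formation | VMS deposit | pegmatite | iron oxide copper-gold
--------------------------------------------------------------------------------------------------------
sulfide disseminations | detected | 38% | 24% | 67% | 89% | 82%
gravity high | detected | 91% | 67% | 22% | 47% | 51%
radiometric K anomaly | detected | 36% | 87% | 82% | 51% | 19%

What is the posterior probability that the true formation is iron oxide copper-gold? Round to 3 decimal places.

0.047

For each hypothesis, the unnormalized posterior weight is prior × product of the log feature likelihoods:
  placer: 0.38 × 0.38 × 0.91 × 0.36 = 0.047305
  banded iron formation: 0.19 × 0.24 × 0.67 × 0.87 = 0.02658
  VMS deposit: 0.22 × 0.67 × 0.22 × 0.82 = 0.026591
  pegmatite: 0.13 × 0.89 × 0.47 × 0.51 = 0.027733
  iron oxide copper-gold: 0.08 × 0.82 × 0.51 × 0.19 = 0.0063566
Marginal likelihood of the evidence = 0.13457.
P(iron oxide copper-gold | evidence) = 0.0063566 / 0.13457 ≈ 0.047.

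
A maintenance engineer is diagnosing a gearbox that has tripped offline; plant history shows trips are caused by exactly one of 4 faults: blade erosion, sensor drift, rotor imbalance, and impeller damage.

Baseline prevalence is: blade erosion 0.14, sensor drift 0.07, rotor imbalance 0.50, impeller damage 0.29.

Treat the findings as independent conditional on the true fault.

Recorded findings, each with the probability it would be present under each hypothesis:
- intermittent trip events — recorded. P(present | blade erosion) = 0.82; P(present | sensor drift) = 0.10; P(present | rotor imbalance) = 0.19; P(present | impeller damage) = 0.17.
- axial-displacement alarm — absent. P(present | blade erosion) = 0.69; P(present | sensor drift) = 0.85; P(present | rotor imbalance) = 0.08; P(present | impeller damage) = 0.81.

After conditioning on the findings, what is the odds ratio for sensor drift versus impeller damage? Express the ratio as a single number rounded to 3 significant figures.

0.112

Posterior odds equal prior odds times the likelihood ratio; only the two competing hypotheses matter (using 1 − P(present | H) for each absent finding).
  sensor drift: 0.07 × 0.10 × (1 − 0.85) = 0.00105
  impeller damage: 0.29 × 0.17 × (1 − 0.81) = 0.009367
Posterior odds = 0.00105 / 0.009367 ≈ 0.112.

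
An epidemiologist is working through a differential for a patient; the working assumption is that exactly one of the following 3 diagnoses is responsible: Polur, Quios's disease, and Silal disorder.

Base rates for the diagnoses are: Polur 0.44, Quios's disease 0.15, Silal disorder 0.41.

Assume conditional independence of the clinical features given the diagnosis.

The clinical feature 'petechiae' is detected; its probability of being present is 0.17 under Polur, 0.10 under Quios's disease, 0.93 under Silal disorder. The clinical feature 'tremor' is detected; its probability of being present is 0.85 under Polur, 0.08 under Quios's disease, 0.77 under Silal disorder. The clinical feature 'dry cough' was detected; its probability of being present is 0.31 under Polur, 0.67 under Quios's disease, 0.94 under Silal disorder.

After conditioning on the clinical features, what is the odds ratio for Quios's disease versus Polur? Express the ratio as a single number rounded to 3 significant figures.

The normalizing constant cancels in an odds ratio, so compute prior × likelihood for the two hypotheses only:
  Quios's disease: 0.15 × 0.10 × 0.08 × 0.67 = 0.000804
  Polur: 0.44 × 0.17 × 0.85 × 0.31 = 0.01971
Odds(Quios's disease : Polur) = 0.000804 / 0.01971 ≈ 0.0408.

0.0408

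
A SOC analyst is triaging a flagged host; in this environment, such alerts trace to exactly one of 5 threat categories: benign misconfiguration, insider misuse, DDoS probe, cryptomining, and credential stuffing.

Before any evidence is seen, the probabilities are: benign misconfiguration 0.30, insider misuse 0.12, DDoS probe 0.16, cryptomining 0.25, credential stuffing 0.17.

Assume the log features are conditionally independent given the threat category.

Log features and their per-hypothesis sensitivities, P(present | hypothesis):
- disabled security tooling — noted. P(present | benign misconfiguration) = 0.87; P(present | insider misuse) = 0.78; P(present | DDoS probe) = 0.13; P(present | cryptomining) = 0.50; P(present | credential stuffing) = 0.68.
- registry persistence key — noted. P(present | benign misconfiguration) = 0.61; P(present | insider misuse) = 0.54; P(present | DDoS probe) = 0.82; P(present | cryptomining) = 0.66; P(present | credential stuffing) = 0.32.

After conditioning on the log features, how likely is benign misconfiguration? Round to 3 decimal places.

By Bayes' rule with conditional independence, the unnormalized weight for each hypothesis is prior × ∏ likelihoods:
  benign misconfiguration: 0.30 × 0.87 × 0.61 = 0.15921
  insider misuse: 0.12 × 0.78 × 0.54 = 0.050544
  DDoS probe: 0.16 × 0.13 × 0.82 = 0.017056
  cryptomining: 0.25 × 0.50 × 0.66 = 0.0825
  credential stuffing: 0.17 × 0.68 × 0.32 = 0.036992
Marginal likelihood of the evidence = 0.3463.
P(benign misconfiguration | evidence) = 0.15921 / 0.3463 ≈ 0.460.

0.460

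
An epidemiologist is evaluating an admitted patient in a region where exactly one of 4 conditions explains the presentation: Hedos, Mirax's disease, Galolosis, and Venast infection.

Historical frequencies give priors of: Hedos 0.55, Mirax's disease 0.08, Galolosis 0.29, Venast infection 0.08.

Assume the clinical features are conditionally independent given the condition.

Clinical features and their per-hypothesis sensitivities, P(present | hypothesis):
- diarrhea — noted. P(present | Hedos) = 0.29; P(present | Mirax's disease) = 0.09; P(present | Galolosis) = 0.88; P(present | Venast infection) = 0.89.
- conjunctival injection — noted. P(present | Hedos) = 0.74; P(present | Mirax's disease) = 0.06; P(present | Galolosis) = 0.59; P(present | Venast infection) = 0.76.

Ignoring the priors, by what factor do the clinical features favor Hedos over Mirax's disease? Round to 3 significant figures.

39.7

Take the product of per-clinical feature likelihoods under each hypothesis, then divide.
  Hedos: 0.29 × 0.74 = 0.2146
  Mirax's disease: 0.09 × 0.06 = 0.0054
Bayes factor = 0.2146 / 0.0054 ≈ 39.7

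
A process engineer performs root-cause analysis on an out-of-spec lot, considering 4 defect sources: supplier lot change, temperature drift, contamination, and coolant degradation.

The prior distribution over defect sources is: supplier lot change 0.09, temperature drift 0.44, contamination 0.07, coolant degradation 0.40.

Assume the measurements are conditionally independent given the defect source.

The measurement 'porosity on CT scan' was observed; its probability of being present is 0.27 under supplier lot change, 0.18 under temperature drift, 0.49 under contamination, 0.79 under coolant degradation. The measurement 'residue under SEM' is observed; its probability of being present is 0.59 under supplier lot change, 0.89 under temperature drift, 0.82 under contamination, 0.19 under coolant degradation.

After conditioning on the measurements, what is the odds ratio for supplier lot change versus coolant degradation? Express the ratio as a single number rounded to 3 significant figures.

0.239

The normalizing constant cancels in an odds ratio, so compute prior × likelihood for the two hypotheses only:
  supplier lot change: 0.09 × 0.27 × 0.59 = 0.014337
  coolant degradation: 0.40 × 0.79 × 0.19 = 0.06004
Posterior odds = 0.014337 / 0.06004 ≈ 0.239.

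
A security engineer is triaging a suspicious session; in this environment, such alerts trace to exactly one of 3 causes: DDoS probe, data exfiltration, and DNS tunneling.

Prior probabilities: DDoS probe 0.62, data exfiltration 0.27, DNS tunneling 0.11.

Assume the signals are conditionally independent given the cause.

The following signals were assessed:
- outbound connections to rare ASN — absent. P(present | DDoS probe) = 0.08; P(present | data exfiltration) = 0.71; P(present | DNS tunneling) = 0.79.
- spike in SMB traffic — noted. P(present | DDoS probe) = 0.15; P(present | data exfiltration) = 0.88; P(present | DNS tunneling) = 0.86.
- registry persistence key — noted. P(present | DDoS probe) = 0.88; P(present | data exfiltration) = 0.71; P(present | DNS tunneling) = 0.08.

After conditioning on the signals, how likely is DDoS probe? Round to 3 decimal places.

0.598

For each hypothesis, the unnormalized posterior weight is prior × product of the signal likelihoods (using 1 − P(present | H) for each absent signal):
  DDoS probe: 0.62 × (1 − 0.08) × 0.15 × 0.88 = 0.075293
  data exfiltration: 0.27 × (1 − 0.71) × 0.88 × 0.71 = 0.048922
  DNS tunneling: 0.11 × (1 − 0.79) × 0.86 × 0.08 = 0.0015893
The unnormalized weights sum to 0.1258.
P(DDoS probe | evidence) = 0.075293 / 0.1258 ≈ 0.598.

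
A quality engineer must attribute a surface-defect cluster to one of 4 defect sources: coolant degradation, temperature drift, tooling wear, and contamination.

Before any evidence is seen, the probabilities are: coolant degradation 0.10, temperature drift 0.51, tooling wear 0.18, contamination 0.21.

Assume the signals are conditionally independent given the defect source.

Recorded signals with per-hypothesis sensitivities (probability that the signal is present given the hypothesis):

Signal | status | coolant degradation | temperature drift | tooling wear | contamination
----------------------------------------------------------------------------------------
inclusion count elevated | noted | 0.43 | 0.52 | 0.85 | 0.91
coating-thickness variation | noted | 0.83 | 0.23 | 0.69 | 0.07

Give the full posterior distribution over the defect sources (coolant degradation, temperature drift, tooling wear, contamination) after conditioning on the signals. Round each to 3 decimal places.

0.166, 0.283, 0.490, 0.062

For each hypothesis, the unnormalized posterior weight is prior × product of the signal likelihoods:
  coolant degradation: 0.10 × 0.43 × 0.83 = 0.03569
  temperature drift: 0.51 × 0.52 × 0.23 = 0.060996
  tooling wear: 0.18 × 0.85 × 0.69 = 0.10557
  contamination: 0.21 × 0.91 × 0.07 = 0.013377
Normalizing constant Z = 0.03569 + 0.060996 + 0.10557 + 0.013377 = 0.21563.
P(coolant degradation | evidence) = 0.03569 / 0.21563 ≈ 0.166
P(temperature drift | evidence) = 0.060996 / 0.21563 ≈ 0.283
P(tooling wear | evidence) = 0.10557 / 0.21563 ≈ 0.490
P(contamination | evidence) = 0.013377 / 0.21563 ≈ 0.062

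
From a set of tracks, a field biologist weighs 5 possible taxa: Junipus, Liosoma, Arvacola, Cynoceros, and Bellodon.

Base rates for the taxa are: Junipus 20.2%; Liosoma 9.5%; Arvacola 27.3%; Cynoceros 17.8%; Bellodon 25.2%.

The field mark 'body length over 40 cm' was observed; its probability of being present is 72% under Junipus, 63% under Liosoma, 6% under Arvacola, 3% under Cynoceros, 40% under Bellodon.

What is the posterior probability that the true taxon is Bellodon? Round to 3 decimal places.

By Bayes' rule, the unnormalized weight for each hypothesis is prior × likelihood:
  Junipus: 0.202 × 0.72 = 0.14544
  Liosoma: 0.095 × 0.63 = 0.05985
  Arvacola: 0.273 × 0.06 = 0.01638
  Cynoceros: 0.178 × 0.03 = 0.00534
  Bellodon: 0.252 × 0.40 = 0.1008
Marginal likelihood of the evidence = 0.32781.
P(Bellodon | evidence) = 0.1008 / 0.32781 ≈ 0.307.

0.307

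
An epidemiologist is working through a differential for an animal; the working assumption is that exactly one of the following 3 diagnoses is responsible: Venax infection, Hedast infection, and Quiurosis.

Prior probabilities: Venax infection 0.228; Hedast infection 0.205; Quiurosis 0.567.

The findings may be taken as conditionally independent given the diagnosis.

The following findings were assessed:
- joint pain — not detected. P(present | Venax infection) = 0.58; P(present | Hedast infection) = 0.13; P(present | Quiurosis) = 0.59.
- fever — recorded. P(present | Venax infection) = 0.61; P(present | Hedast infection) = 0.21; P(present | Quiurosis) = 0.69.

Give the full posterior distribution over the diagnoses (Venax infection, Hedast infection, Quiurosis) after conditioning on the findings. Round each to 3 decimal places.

0.228, 0.146, 0.626

Multiply each prior by the joint likelihood of the evidence pattern (using 1 − P(present | H) for each absent finding):
  Venax infection: 0.228 × (1 − 0.58) × 0.61 = 0.058414
  Hedast infection: 0.205 × (1 − 0.13) × 0.21 = 0.037453
  Quiurosis: 0.567 × (1 − 0.59) × 0.69 = 0.1604
Normalizing constant Z = 0.058414 + 0.037453 + 0.1604 = 0.25627.
P(Venax infection | evidence) = 0.058414 / 0.25627 ≈ 0.228
P(Hedast infection | evidence) = 0.037453 / 0.25627 ≈ 0.146
P(Quiurosis | evidence) = 0.1604 / 0.25627 ≈ 0.626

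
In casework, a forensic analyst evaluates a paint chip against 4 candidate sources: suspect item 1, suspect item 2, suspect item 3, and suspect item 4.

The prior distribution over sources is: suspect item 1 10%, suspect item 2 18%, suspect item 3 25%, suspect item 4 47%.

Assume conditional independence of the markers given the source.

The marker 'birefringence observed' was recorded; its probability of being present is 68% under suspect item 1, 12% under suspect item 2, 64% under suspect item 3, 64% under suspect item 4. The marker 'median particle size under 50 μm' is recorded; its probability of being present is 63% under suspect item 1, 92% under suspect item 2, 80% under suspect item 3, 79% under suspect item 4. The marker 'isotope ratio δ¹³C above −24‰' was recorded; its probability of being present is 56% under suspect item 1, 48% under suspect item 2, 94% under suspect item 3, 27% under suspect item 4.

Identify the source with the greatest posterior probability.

By Bayes' rule with conditional independence, the unnormalized weight for each hypothesis is prior × ∏ likelihoods:
  suspect item 1: 0.10 × 0.68 × 0.63 × 0.56 = 0.02399
  suspect item 2: 0.18 × 0.12 × 0.92 × 0.48 = 0.0095386
  suspect item 3: 0.25 × 0.64 × 0.80 × 0.94 = 0.12032
  suspect item 4: 0.47 × 0.64 × 0.79 × 0.27 = 0.064161
Normalizing constant Z = 0.02399 + 0.0095386 + 0.12032 + 0.064161 = 0.21801.
P(suspect item 1 | evidence) ≈ 0.02399 / 0.21801 ≈ 0.110
P(suspect item 2 | evidence) ≈ 0.0095386 / 0.21801 ≈ 0.044
P(suspect item 3 | evidence) ≈ 0.12032 / 0.21801 ≈ 0.552
P(suspect item 4 | evidence) ≈ 0.064161 / 0.21801 ≈ 0.294
The largest is 0.552, so suspect item 3 is most probable.

suspect item 3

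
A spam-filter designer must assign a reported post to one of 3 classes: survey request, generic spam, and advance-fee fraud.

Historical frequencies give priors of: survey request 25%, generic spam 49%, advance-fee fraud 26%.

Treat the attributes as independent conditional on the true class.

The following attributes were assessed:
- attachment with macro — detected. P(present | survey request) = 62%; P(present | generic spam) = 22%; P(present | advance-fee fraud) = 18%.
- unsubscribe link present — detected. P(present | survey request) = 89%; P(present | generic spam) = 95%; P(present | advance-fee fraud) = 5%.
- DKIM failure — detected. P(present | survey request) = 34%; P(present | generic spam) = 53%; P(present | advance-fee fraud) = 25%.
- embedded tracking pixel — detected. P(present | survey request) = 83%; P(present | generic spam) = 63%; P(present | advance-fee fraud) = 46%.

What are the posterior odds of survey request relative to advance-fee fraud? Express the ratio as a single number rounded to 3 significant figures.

The normalizing constant cancels in an odds ratio, so compute prior × likelihood for the two hypotheses only:
  survey request: 0.25 × 0.62 × 0.89 × 0.34 × 0.83 = 0.038929
  advance-fee fraud: 0.26 × 0.18 × 0.05 × 0.25 × 0.46 = 0.0002691
Posterior odds = 0.038929 / 0.0002691 ≈ 145.

145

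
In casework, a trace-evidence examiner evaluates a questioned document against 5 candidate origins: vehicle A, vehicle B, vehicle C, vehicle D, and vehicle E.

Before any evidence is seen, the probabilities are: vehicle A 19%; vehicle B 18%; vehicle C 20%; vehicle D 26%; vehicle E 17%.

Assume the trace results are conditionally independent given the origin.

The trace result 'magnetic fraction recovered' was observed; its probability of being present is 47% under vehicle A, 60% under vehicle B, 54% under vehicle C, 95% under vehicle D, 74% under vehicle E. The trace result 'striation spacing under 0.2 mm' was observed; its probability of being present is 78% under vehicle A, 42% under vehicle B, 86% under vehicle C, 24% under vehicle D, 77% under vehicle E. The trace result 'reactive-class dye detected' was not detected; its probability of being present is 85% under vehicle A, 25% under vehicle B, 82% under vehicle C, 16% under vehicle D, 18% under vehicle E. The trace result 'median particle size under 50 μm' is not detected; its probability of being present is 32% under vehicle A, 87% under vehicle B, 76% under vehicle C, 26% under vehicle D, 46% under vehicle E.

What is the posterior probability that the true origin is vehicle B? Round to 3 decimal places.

0.046

Multiply each prior by the joint likelihood of the trace result pattern (using 1 − P(present | H) for each absent trace result):
  vehicle A: 0.19 × 0.47 × 0.78 × (1 − 0.85) × (1 − 0.32) = 0.0071047
  vehicle B: 0.18 × 0.60 × 0.42 × (1 − 0.25) × (1 − 0.87) = 0.0044226
  vehicle C: 0.20 × 0.54 × 0.86 × (1 − 0.82) × (1 − 0.76) = 0.0040124
  vehicle D: 0.26 × 0.95 × 0.24 × (1 − 0.16) × (1 − 0.26) = 0.036848
  vehicle E: 0.17 × 0.74 × 0.77 × (1 − 0.18) × (1 − 0.46) = 0.042892
Normalizing constant Z = 0.0071047 + 0.0044226 + 0.0040124 + 0.036848 + 0.042892 = 0.09528.
P(vehicle B | evidence) = 0.0044226 / 0.09528 ≈ 0.046.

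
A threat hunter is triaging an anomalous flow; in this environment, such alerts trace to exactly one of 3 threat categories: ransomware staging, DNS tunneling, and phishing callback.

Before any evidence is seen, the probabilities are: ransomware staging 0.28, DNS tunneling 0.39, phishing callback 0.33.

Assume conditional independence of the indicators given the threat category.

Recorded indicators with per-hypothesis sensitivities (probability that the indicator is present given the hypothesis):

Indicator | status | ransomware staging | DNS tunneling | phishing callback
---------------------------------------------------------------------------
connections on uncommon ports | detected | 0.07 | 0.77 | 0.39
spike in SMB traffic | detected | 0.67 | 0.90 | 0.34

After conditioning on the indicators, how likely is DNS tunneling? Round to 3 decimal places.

0.826

Multiply each prior by the joint likelihood of the indicator pattern:
  ransomware staging: 0.28 × 0.07 × 0.67 = 0.013132
  DNS tunneling: 0.39 × 0.77 × 0.90 = 0.27027
  phishing callback: 0.33 × 0.39 × 0.34 = 0.043758
Normalizing constant Z = 0.013132 + 0.27027 + 0.043758 = 0.32716.
P(DNS tunneling | evidence) = 0.27027 / 0.32716 ≈ 0.826.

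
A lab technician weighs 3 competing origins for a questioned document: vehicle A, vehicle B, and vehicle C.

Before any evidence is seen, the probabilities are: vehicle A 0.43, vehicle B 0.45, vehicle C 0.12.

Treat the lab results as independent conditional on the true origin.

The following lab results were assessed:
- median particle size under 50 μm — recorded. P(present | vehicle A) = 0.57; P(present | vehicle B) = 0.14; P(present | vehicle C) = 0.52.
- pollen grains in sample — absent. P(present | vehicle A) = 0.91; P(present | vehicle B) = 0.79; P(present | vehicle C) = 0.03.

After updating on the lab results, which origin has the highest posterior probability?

vehicle C

Multiply each prior by the joint likelihood of the lab result pattern (using 1 − P(present | H) for each absent lab result):
  vehicle A: 0.43 × 0.57 × (1 − 0.91) = 0.022059
  vehicle B: 0.45 × 0.14 × (1 − 0.79) = 0.01323
  vehicle C: 0.12 × 0.52 × (1 − 0.03) = 0.060528
Normalizing constant Z = 0.022059 + 0.01323 + 0.060528 = 0.095817.
P(vehicle A | evidence) ≈ 0.022059 / 0.095817 ≈ 0.230
P(vehicle B | evidence) ≈ 0.01323 / 0.095817 ≈ 0.138
P(vehicle C | evidence) ≈ 0.060528 / 0.095817 ≈ 0.632
The largest is 0.632, so vehicle C is most probable.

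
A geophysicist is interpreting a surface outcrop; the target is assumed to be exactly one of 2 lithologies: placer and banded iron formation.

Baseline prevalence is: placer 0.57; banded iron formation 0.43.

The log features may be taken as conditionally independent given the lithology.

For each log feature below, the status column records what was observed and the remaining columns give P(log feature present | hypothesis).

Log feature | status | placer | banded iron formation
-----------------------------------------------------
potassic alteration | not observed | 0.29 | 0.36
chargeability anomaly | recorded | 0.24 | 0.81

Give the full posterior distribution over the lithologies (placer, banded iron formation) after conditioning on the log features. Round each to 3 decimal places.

0.303, 0.697

By Bayes' rule with conditional independence, the unnormalized weight for each hypothesis is prior × ∏ likelihoods (using 1 − P(present | H) for each absent log feature):
  placer: 0.57 × (1 − 0.29) × 0.24 = 0.097128
  banded iron formation: 0.43 × (1 − 0.36) × 0.81 = 0.22291
Marginal likelihood of the evidence = 0.32004.
P(placer | evidence) = 0.097128 / 0.32004 ≈ 0.303
P(banded iron formation | evidence) = 0.22291 / 0.32004 ≈ 0.697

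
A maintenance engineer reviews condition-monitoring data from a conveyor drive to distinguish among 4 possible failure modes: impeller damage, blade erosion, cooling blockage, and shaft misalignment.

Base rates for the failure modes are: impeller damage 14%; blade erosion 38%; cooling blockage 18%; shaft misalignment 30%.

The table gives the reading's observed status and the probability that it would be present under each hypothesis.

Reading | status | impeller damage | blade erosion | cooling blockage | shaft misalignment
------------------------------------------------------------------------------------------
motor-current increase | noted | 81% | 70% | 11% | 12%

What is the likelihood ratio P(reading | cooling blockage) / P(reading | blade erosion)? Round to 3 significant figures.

0.157

The Bayes factor is the ratio of the two likelihoods.
  cooling blockage: 0.11
  blade erosion: 0.7
Bayes factor = 0.11 / 0.7 ≈ 0.157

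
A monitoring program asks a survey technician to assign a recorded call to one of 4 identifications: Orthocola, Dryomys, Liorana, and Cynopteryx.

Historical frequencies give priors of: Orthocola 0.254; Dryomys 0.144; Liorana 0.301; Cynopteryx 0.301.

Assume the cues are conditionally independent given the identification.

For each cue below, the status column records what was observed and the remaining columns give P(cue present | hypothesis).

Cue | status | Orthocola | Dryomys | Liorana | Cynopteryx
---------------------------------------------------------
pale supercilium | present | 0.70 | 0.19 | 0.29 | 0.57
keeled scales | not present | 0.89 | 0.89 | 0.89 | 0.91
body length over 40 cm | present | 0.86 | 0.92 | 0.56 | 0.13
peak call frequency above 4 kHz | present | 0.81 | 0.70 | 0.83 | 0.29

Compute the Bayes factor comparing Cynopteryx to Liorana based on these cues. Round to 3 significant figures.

0.130

Joint likelihood of the cue pattern under each hypothesis (using 1 − P(present | H) for each absent cue):
  Cynopteryx: 0.57 × (1 − 0.91) × 0.13 × 0.29 = 0.001934
  Liorana: 0.29 × (1 − 0.89) × 0.56 × 0.83 = 0.014827
Bayes factor = 0.001934 / 0.014827 ≈ 0.130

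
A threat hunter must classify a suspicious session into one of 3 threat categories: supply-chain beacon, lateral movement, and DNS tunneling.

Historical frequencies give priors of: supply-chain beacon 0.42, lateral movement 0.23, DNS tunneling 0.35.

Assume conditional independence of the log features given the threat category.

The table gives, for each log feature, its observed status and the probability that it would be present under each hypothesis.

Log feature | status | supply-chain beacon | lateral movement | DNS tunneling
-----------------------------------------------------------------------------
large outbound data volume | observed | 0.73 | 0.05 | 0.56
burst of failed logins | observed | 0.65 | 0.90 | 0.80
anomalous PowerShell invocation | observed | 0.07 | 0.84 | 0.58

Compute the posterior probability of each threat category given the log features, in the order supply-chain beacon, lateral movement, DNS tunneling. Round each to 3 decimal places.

0.123, 0.077, 0.801

For each hypothesis, the unnormalized posterior weight is prior × product of the log feature likelihoods:
  supply-chain beacon: 0.42 × 0.73 × 0.65 × 0.07 = 0.01395
  lateral movement: 0.23 × 0.05 × 0.90 × 0.84 = 0.008694
  DNS tunneling: 0.35 × 0.56 × 0.80 × 0.58 = 0.090944
Marginal likelihood of the evidence = 0.11359.
P(supply-chain beacon | evidence) = 0.01395 / 0.11359 ≈ 0.123
P(lateral movement | evidence) = 0.008694 / 0.11359 ≈ 0.077
P(DNS tunneling | evidence) = 0.090944 / 0.11359 ≈ 0.801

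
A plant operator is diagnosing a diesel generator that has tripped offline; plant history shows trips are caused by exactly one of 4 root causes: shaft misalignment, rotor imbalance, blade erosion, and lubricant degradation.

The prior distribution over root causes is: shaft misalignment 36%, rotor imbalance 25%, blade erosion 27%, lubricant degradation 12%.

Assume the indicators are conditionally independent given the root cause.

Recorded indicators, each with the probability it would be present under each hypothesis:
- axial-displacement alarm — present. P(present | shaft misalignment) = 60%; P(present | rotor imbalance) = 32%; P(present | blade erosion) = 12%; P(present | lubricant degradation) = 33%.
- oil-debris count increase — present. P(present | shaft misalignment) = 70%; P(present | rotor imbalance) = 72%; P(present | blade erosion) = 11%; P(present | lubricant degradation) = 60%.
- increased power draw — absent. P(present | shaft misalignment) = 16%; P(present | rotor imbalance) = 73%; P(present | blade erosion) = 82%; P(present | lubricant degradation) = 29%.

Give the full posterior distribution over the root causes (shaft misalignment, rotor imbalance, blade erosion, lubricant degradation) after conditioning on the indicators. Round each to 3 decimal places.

Multiply each prior by the joint likelihood of the indicator pattern (using 1 − P(present | H) for each absent indicator):
  shaft misalignment: 0.36 × 0.60 × 0.70 × (1 − 0.16) = 0.12701
  rotor imbalance: 0.25 × 0.32 × 0.72 × (1 − 0.73) = 0.015552
  blade erosion: 0.27 × 0.12 × 0.11 × (1 − 0.82) = 0.00064152
  lubricant degradation: 0.12 × 0.33 × 0.60 × (1 − 0.29) = 0.01687
Marginal likelihood of the evidence = 0.16007.
P(shaft misalignment | evidence) = 0.12701 / 0.16007 ≈ 0.793
P(rotor imbalance | evidence) = 0.015552 / 0.16007 ≈ 0.097
P(blade erosion | evidence) = 0.00064152 / 0.16007 ≈ 0.004
P(lubricant degradation | evidence) = 0.01687 / 0.16007 ≈ 0.105

0.793, 0.097, 0.004, 0.105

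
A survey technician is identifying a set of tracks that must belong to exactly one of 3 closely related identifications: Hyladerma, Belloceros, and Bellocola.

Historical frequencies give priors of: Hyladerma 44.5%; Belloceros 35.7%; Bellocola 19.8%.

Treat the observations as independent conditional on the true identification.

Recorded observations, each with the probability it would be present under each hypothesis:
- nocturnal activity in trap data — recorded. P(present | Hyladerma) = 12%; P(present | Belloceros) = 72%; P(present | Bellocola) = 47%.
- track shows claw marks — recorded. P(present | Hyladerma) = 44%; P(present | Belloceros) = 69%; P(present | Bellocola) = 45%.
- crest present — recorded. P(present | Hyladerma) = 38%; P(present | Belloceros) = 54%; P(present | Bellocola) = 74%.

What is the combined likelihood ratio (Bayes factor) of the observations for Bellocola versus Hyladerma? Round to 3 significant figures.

Take the product of per-observation likelihoods under each hypothesis, then divide.
  Bellocola: 0.47 × 0.45 × 0.74 = 0.15651
  Hyladerma: 0.12 × 0.44 × 0.38 = 0.020064
Bayes factor = 0.15651 / 0.020064 ≈ 7.80

7.80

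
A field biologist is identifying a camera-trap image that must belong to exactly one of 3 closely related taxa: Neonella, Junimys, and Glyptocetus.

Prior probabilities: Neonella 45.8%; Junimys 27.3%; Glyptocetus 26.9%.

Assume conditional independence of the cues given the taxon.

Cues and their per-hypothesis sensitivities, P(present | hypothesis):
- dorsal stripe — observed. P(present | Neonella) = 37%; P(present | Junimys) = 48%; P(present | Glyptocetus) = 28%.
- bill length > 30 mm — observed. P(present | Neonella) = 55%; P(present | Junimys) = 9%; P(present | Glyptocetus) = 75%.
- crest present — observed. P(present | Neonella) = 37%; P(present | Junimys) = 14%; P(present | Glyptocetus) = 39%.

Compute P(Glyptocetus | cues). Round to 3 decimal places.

0.379

By Bayes' rule with conditional independence, the unnormalized weight for each hypothesis is prior × ∏ likelihoods:
  Neonella: 0.458 × 0.37 × 0.55 × 0.37 = 0.034485
  Junimys: 0.273 × 0.48 × 0.09 × 0.14 = 0.0016511
  Glyptocetus: 0.269 × 0.28 × 0.75 × 0.39 = 0.022031
Marginal likelihood of the evidence = 0.058167.
P(Glyptocetus | evidence) = 0.022031 / 0.058167 ≈ 0.379.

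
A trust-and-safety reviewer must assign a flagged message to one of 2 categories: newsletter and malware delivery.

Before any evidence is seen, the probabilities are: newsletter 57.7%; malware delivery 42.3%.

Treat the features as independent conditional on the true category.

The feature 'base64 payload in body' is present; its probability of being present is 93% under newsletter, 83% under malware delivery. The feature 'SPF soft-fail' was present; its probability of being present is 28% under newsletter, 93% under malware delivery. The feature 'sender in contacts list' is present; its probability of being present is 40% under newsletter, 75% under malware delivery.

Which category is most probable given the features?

malware delivery

For each hypothesis, the unnormalized posterior weight is prior × product of the feature likelihoods:
  newsletter: 0.577 × 0.93 × 0.28 × 0.40 = 0.0601
  malware delivery: 0.423 × 0.83 × 0.93 × 0.75 = 0.24489
Marginal likelihood of the evidence = 0.30499.
P(newsletter | evidence) ≈ 0.0601 / 0.30499 ≈ 0.197
P(malware delivery | evidence) ≈ 0.24489 / 0.30499 ≈ 0.803
The largest is 0.803, so malware delivery is most probable.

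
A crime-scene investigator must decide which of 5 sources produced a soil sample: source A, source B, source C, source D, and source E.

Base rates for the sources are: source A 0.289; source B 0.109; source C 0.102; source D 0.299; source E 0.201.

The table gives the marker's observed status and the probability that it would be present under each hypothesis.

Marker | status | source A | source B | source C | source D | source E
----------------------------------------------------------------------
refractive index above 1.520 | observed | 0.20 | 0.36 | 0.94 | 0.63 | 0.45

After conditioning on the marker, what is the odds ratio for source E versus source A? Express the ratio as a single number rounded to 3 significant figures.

Posterior odds equal prior odds times the likelihood ratio; only the two competing hypotheses matter.
  source E: 0.201 × 0.45 = 0.09045
  source A: 0.289 × 0.20 = 0.0578
Odds(source E : source A) = 0.09045 / 0.0578 ≈ 1.56.

1.56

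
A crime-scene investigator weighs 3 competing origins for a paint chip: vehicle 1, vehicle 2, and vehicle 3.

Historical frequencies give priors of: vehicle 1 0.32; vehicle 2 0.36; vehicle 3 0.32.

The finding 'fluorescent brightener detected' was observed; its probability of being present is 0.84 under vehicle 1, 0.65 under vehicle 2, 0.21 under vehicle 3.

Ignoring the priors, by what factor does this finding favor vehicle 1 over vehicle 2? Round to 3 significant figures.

Likelihood of this finding under each hypothesis:
  vehicle 1: 0.84
  vehicle 2: 0.65
Bayes factor = 0.84 / 0.65 ≈ 1.29

1.29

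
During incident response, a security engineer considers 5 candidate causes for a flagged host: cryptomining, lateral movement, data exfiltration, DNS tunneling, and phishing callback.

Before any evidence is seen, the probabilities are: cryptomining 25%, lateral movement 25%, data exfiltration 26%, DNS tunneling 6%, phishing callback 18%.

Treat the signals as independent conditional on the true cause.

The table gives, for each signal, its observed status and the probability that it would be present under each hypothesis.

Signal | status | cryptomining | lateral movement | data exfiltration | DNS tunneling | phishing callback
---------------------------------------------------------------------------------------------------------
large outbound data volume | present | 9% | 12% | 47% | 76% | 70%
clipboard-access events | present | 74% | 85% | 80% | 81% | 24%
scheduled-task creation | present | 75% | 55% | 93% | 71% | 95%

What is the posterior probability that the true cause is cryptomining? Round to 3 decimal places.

Multiply each prior by the joint likelihood of the signal pattern:
  cryptomining: 0.25 × 0.09 × 0.74 × 0.75 = 0.012487
  lateral movement: 0.25 × 0.12 × 0.85 × 0.55 = 0.014025
  data exfiltration: 0.26 × 0.47 × 0.80 × 0.93 = 0.090917
  DNS tunneling: 0.06 × 0.76 × 0.81 × 0.71 = 0.026225
  phishing callback: 0.18 × 0.70 × 0.24 × 0.95 = 0.028728
Marginal likelihood of the evidence = 0.17238.
P(cryptomining | evidence) = 0.012487 / 0.17238 ≈ 0.072.

0.072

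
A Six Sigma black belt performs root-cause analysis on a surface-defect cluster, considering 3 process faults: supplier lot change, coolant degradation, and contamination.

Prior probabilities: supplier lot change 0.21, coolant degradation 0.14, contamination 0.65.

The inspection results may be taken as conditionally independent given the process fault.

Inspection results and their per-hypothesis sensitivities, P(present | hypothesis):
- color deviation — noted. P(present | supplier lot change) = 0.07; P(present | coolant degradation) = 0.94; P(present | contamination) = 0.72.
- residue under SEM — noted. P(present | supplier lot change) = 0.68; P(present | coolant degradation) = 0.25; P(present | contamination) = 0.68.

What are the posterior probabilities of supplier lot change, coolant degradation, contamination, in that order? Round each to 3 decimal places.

0.028, 0.091, 0.881

Multiply each prior by the joint likelihood of the inspection result pattern:
  supplier lot change: 0.21 × 0.07 × 0.68 = 0.009996
  coolant degradation: 0.14 × 0.94 × 0.25 = 0.0329
  contamination: 0.65 × 0.72 × 0.68 = 0.31824
Marginal likelihood of the evidence = 0.36114.
P(supplier lot change | evidence) = 0.009996 / 0.36114 ≈ 0.028
P(coolant degradation | evidence) = 0.0329 / 0.36114 ≈ 0.091
P(contamination | evidence) = 0.31824 / 0.36114 ≈ 0.881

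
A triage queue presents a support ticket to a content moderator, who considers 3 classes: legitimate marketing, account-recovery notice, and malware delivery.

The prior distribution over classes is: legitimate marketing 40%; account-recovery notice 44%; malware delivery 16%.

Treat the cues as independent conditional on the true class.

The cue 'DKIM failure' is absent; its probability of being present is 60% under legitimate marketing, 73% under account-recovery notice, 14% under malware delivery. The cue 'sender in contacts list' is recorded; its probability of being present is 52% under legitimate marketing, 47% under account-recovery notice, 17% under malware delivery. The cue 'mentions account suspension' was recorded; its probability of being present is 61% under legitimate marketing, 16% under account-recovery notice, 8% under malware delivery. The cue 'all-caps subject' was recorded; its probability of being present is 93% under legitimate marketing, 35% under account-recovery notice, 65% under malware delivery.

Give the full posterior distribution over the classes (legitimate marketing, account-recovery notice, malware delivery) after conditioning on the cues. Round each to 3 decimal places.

0.916, 0.061, 0.024

For each hypothesis, the unnormalized posterior weight is prior × product of the cue likelihoods (using 1 − P(present | H) for each absent cue):
  legitimate marketing: 0.40 × (1 − 0.60) × 0.52 × 0.61 × 0.93 = 0.047199
  account-recovery notice: 0.44 × (1 − 0.73) × 0.47 × 0.16 × 0.35 = 0.0031268
  malware delivery: 0.16 × (1 − 0.14) × 0.17 × 0.08 × 0.65 = 0.0012164
The unnormalized weights sum to 0.051543.
P(legitimate marketing | evidence) = 0.047199 / 0.051543 ≈ 0.916
P(account-recovery notice | evidence) = 0.0031268 / 0.051543 ≈ 0.061
P(malware delivery | evidence) = 0.0012164 / 0.051543 ≈ 0.024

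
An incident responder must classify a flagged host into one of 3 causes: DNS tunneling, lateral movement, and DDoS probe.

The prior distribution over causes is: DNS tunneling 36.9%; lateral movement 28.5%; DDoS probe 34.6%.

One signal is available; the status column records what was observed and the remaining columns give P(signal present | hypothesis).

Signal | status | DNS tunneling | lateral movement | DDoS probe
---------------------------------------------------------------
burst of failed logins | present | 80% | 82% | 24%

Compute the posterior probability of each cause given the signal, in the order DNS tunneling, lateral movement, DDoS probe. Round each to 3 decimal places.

Multiply each prior by the likelihood of the signal:
  DNS tunneling: 0.369 × 0.80 = 0.2952
  lateral movement: 0.285 × 0.82 = 0.2337
  DDoS probe: 0.346 × 0.24 = 0.08304
Normalizing constant Z = 0.2952 + 0.2337 + 0.08304 = 0.61194.
P(DNS tunneling | evidence) = 0.2952 / 0.61194 ≈ 0.482
P(lateral movement | evidence) = 0.2337 / 0.61194 ≈ 0.382
P(DDoS probe | evidence) = 0.08304 / 0.61194 ≈ 0.136

0.482, 0.382, 0.136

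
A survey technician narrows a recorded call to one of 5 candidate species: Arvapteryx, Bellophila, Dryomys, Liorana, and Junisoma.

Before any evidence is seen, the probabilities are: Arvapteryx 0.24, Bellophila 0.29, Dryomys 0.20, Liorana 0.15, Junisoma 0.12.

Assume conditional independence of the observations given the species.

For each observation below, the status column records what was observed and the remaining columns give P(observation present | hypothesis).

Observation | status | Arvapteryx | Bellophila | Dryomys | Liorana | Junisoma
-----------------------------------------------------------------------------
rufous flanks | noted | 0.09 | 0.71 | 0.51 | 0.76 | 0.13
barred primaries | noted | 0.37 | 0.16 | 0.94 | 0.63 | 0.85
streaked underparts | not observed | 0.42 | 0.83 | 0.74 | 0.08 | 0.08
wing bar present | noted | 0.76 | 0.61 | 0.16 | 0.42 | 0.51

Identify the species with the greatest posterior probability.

Multiply each prior by the joint likelihood of the evidence pattern (using 1 − P(present | H) for each absent observation):
  Arvapteryx: 0.24 × 0.09 × 0.37 × (1 − 0.42) × 0.76 = 0.0035229
  Bellophila: 0.29 × 0.71 × 0.16 × (1 − 0.83) × 0.61 = 0.0034163
  Dryomys: 0.20 × 0.51 × 0.94 × (1 − 0.74) × 0.16 = 0.0039886
  Liorana: 0.15 × 0.76 × 0.63 × (1 − 0.08) × 0.42 = 0.027751
  Junisoma: 0.12 × 0.13 × 0.85 × (1 − 0.08) × 0.51 = 0.0062216
Marginal likelihood of the evidence = 0.044901.
P(Arvapteryx | evidence) ≈ 0.0035229 / 0.044901 ≈ 0.078
P(Bellophila | evidence) ≈ 0.0034163 / 0.044901 ≈ 0.076
P(Dryomys | evidence) ≈ 0.0039886 / 0.044901 ≈ 0.089
P(Liorana | evidence) ≈ 0.027751 / 0.044901 ≈ 0.618
P(Junisoma | evidence) ≈ 0.0062216 / 0.044901 ≈ 0.139
The largest is 0.618, so Liorana is most probable.

Liorana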